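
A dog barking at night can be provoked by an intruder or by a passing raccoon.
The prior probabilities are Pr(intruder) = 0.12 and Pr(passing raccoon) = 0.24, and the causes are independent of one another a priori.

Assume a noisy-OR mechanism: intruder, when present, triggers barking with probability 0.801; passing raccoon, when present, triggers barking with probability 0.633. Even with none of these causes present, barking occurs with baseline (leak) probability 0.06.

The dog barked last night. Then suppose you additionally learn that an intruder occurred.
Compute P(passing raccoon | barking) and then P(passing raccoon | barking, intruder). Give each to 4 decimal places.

Under noisy-OR, P(barking | causes) = 1 − (1−0.06)·∏(1−qᵢ) over the active causes.
Numerator (weight on configurations with passing raccoon): 0.138340 + 0.026823 = 0.165163
Normalizer over all consistent configurations: 0.06×0.88×0.76 + 0.65502×0.88×0.24 + 0.81294×0.12×0.76 + 0.931349×0.12×0.24 = 0.279431
Posterior = 0.165163 / 0.279431 ≈ 0.5911

Now also conditioning on intruder=true:
For the numerator, keep only passing raccoon=true terms: 0.931349×0.24 = 0.223524
Denominator P(barking | intruder): 0.81294×0.76 + 0.931349×0.24 = 0.841358
Posterior = 0.223524 / 0.841358 ≈ 0.2657

P(passing raccoon | barking) ≈ 0.5911; P(passing raccoon | barking, intruder) ≈ 0.2657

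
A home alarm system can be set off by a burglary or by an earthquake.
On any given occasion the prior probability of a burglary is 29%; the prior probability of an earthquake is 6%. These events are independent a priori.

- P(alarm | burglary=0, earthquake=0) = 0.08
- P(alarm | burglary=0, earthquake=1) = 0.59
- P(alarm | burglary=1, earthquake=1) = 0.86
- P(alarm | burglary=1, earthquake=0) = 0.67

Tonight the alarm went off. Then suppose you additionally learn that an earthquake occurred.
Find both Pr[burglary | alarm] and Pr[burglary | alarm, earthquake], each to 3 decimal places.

By total probability over the 4 (burglary, earthquake) configurations:
  P(alarm) = 0.08*0.71*0.94 + 0.59*0.71*0.06 + 0.67*0.29*0.94 + 0.86*0.29*0.06
        = 0.053392 + 0.025134 + 0.182642 + 0.014964 = 0.276132
The terms with burglary present sum to 0.197606, so
  P(burglary | alarm) = 0.197606 / 0.276132 ≈ 0.716

With the extra evidence:
Numerator (weight on configurations with burglary): 0.86·0.29 = 0.249400
Denominator P(alarm | earthquake): 0.59·0.71 + 0.86·0.29 = 0.668300
P(burglary | alarm, earthquake) = 0.249400/0.668300 ≈ 0.373
Conditioning on earthquake lowers the posterior on burglary: the classic explaining-away effect in a common-effect structure.

Pr[burglary | alarm] ≈ 0.716; Pr[burglary | alarm, earthquake] ≈ 0.373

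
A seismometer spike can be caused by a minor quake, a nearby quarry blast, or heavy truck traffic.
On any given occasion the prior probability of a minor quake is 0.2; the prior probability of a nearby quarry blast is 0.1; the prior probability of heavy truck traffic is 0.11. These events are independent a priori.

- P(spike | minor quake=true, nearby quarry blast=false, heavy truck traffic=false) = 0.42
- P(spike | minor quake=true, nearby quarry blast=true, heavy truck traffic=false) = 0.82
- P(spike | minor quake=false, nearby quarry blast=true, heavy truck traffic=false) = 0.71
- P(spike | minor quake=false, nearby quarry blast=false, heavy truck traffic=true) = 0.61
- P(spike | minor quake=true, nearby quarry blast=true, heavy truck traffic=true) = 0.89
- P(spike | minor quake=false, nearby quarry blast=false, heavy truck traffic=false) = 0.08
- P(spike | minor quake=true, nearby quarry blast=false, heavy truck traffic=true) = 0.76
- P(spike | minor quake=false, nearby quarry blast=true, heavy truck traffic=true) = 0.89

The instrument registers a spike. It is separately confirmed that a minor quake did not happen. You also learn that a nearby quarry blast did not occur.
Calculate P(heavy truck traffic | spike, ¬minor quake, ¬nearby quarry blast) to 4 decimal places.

P(heavy truck traffic | spike, ¬minor quake, ¬nearby quarry blast) ≈ 0.4852

By total probability over both values of heavy truck traffic:
  P(spike | ¬minor quake, ¬nearby quarry blast) = 0.08·0.89 + 0.61·0.11
        = 0.071200 + 0.067100 = 0.138300
Keeping only the heavy truck traffic-present terms gives 0.067100, so
  P(heavy truck traffic | spike, ¬minor quake, ¬nearby quarry blast) = 0.067100 / 0.138300 ≈ 0.4852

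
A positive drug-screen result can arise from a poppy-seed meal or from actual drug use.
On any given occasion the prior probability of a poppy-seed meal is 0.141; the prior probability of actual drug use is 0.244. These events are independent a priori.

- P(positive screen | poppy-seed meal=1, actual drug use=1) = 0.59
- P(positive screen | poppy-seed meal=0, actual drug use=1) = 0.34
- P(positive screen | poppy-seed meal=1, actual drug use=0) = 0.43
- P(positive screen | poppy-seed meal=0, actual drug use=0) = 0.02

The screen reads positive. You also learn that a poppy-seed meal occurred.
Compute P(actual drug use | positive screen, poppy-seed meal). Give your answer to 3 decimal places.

P(actual drug use | positive screen, poppy-seed meal) ≈ 0.307

Enumerate both values of actual drug use and weight by the priors:
  P(positive screen | poppy-seed meal) = 0.43×0.756 + 0.59×0.244
        = 0.325080 + 0.143960 = 0.469040
Configurations with actual drug use contribute 0.143960, so
  P(actual drug use | positive screen, poppy-seed meal) = 0.143960 / 0.469040 ≈ 0.307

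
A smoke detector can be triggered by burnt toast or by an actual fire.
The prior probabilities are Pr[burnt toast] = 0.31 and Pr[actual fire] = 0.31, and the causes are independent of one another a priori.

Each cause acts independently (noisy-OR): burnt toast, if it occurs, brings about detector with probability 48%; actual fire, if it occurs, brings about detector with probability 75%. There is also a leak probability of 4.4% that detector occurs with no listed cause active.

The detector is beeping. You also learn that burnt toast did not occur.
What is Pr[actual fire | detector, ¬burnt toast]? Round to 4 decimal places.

Pr[actual fire | detector, ¬burnt toast] ≈ 0.8860

Under noisy-OR, P(detector | causes) = 1 − (1−0.044)·∏(1−qᵢ) over the active causes.
Enumerate both values of actual fire and weight by the priors:
  P(detector | ¬burnt toast) = 0.044×0.69 + 0.761×0.31
        = 0.030360 + 0.235910 = 0.266270
Configurations with actual fire contribute 0.235910, so
  P(actual fire | detector, ¬burnt toast) = 0.235910 / 0.266270 ≈ 0.8860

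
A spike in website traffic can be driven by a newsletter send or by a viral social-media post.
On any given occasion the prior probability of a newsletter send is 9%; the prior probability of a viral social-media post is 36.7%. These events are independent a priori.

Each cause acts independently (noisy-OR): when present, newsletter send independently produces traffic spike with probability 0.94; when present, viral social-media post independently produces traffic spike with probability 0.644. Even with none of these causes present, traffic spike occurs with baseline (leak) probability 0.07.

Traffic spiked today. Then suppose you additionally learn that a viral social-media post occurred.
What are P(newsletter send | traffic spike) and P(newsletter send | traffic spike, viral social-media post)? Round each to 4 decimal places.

Under noisy-OR, P(traffic spike | causes) = 1 − (1−0.07)·∏(1−qᵢ) over the active causes.
Numerator (weight on configurations with newsletter send): 0.053791 + 0.032374 = 0.086165
Normalizer over all consistent configurations: 0.07*0.91*0.633 + 0.66892*0.91*0.367 + 0.9442*0.09*0.633 + 0.980135*0.09*0.367 = 0.349886
Posterior = 0.086165 / 0.349886 ≈ 0.2463

Now also conditioning on viral social-media post=true:
Weight on newsletter send=true, given the evidence: 0.980135*0.09 = 0.088212
Denominator P(traffic spike | viral social-media post): 0.66892*0.91 + 0.980135*0.09 = 0.696929
P(newsletter send | traffic spike, viral social-media post) = 0.088212/0.696929 ≈ 0.1266
— viral social-media post explains away the evidence for newsletter send.

P(newsletter send | traffic spike) ≈ 0.2463; P(newsletter send | traffic spike, viral social-media post) ≈ 0.1266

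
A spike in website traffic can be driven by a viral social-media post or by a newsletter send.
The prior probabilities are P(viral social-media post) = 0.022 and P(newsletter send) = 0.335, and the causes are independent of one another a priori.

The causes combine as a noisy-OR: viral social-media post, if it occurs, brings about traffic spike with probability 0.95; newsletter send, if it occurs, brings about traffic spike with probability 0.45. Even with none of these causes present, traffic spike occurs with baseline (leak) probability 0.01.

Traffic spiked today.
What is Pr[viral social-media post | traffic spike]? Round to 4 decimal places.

Pr[viral social-media post | traffic spike] ≈ 0.1192

Under noisy-OR, P(traffic spike | causes) = 1 − (1−0.01)·∏(1−qᵢ) over the active causes.
Weight on viral social-media post=true, given the evidence: 0.013906 + 0.007169 = 0.021075
Normalizer over all consistent configurations: 0.01·0.978·0.665 + 0.4555·0.978·0.335 + 0.9505·0.022·0.665 + 0.972775·0.022·0.335 = 0.176814
Posterior = 0.021075 / 0.176814 ≈ 0.1192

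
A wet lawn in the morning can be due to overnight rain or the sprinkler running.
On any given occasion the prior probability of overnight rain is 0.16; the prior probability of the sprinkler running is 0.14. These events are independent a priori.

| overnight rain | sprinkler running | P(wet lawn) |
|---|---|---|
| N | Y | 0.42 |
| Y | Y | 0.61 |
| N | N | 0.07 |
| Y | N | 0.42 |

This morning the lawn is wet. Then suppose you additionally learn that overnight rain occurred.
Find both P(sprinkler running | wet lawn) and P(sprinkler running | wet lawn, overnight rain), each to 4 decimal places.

Weight on sprinkler running=true, given the evidence: 0.049392 + 0.013664 = 0.063056
Normalizer over all consistent configurations: 0.07*0.84*0.86 + 0.42*0.84*0.14 + 0.42*0.16*0.86 + 0.61*0.16*0.14 = 0.171416
P(sprinkler running | wet lawn) = 0.063056/0.171416 ≈ 0.3679

With the extra evidence:
Sum P(wet lawn|·) weighted by the priors over both values of sprinkler running:
  P(wet lawn | overnight rain) = 0.42×0.86 + 0.61×0.14
        = 0.361200 + 0.085400 = 0.446600
Keeping only the sprinkler running-present terms gives 0.085400, so
  P(sprinkler running | wet lawn, overnight rain) = 0.085400 / 0.446600 ≈ 0.1912
— overnight rain explains away the evidence for sprinkler running.

P(sprinkler running | wet lawn) ≈ 0.3679; P(sprinkler running | wet lawn, overnight rain) ≈ 0.1912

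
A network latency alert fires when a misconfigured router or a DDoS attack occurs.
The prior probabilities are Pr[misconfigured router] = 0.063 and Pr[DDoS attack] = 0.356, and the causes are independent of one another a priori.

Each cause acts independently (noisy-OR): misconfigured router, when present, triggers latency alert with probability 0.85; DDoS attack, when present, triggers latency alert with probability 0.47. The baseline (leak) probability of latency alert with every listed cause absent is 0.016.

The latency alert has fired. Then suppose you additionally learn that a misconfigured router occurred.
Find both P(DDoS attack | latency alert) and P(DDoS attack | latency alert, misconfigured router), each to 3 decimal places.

P(DDoS attack | latency alert) ≈ 0.803; P(DDoS attack | latency alert, misconfigured router) ≈ 0.374

Under noisy-OR, P(latency alert | causes) = 1 − (1−0.016)·∏(1−qᵢ) over the active causes.
P(latency alert) = 0.016×0.937×0.644 + 0.47848×0.937×0.356 + 0.8524×0.063×0.644 + 0.921772×0.063×0.356 = 0.009655 + 0.159608 + 0.034584 + 0.020674 = 0.224521
The DDoS attack-present share is 0.159608 + 0.020674 = 0.180282.
So P(DDoS attack | latency alert) = 0.180282/0.224521 ≈ 0.803.

Now condition on the additional information:
Enumerate both values of DDoS attack and weight by the priors:
  P(latency alert | misconfigured router) = 0.8524*0.644 + 0.921772*0.356
        = 0.548946 + 0.328151 = 0.877097
Keeping only the DDoS attack-present terms gives 0.328151, so
  P(DDoS attack | latency alert, misconfigured router) = 0.328151 / 0.877097 ≈ 0.374
The drop from 0.803 to 0.374 is the explaining-away (discounting) effect.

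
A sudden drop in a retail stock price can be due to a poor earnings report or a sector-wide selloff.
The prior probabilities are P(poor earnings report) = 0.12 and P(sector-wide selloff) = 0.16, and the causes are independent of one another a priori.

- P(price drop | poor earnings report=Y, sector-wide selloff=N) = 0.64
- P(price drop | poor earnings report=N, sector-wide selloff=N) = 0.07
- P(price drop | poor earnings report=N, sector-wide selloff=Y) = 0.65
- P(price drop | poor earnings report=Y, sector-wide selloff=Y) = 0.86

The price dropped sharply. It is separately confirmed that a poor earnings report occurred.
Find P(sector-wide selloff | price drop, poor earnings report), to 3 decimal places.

P(sector-wide selloff | price drop, poor earnings report) ≈ 0.204

P(price drop | poor earnings report) = 0.64*0.84 + 0.86*0.16 = 0.537600 + 0.137600 = 0.675200
Restricting to configurations with sector-wide selloff present: 0.86*0.16 = 0.137600.
So P(sector-wide selloff | price drop, poor earnings report) = 0.137600/0.675200 ≈ 0.204.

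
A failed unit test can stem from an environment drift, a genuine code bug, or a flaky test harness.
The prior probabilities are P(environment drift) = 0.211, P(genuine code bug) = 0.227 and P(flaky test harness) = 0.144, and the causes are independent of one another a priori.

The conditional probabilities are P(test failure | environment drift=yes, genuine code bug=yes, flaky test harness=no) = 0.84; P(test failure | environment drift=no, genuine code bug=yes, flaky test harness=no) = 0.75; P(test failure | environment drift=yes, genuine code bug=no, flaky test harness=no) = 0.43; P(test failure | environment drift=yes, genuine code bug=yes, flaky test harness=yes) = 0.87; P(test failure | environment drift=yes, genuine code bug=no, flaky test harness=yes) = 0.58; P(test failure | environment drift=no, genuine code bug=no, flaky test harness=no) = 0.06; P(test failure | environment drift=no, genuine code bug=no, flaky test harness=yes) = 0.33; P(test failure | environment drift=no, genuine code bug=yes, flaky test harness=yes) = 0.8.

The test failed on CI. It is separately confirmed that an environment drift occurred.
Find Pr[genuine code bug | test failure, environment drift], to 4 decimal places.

Pr[genuine code bug | test failure, environment drift] ≈ 0.3544

By total probability over the 4 (genuine code bug, flaky test harness) configurations:
  P(test failure | environment drift) = 0.43×0.773×0.856 + 0.58×0.773×0.144 + 0.84×0.227×0.856 + 0.87×0.227×0.144
        = 0.284526 + 0.064561 + 0.163222 + 0.028439 = 0.540748
The terms with genuine code bug present sum to 0.191661, so
  P(genuine code bug | test failure, environment drift) = 0.191661 / 0.540748 ≈ 0.3544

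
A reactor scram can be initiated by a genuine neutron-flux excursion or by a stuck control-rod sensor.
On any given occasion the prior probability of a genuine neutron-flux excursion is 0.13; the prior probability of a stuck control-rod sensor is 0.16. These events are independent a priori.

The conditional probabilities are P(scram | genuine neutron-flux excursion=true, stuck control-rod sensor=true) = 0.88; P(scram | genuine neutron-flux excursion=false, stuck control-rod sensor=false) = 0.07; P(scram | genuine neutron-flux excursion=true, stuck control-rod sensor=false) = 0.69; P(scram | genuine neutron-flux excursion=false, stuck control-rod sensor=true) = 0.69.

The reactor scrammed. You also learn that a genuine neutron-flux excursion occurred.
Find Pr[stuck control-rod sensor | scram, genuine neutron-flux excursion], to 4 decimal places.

Pr[stuck control-rod sensor | scram, genuine neutron-flux excursion] ≈ 0.1954

P(scram | genuine neutron-flux excursion) = 0.69*0.84 + 0.88*0.16 = 0.579600 + 0.140800 = 0.720400
Restricting to configurations with stuck control-rod sensor present: 0.88*0.16 = 0.140800.
Hence the posterior is 0.140800/0.720400 ≈ 0.1954.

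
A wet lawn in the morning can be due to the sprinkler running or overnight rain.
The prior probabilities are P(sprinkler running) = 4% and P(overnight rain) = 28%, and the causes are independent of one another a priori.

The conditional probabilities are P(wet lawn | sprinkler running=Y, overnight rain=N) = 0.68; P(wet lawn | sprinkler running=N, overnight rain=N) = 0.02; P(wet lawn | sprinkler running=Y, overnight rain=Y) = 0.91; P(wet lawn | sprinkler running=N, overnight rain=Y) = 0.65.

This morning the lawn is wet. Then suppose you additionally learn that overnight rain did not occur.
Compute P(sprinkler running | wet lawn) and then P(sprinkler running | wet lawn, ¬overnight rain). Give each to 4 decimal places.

P(sprinkler running | wet lawn) ≈ 0.1364; P(sprinkler running | wet lawn, ¬overnight rain) ≈ 0.5862

By total probability over the 4 (sprinkler running, overnight rain) configurations:
  P(wet lawn) = 0.02*0.96*0.72 + 0.65*0.96*0.28 + 0.68*0.04*0.72 + 0.91*0.04*0.28
        = 0.013824 + 0.174720 + 0.019584 + 0.010192 = 0.218320
The terms with sprinkler running present sum to 0.029776, so
  P(sprinkler running | wet lawn) = 0.029776 / 0.218320 ≈ 0.1364

Now condition on the additional information:
P(wet lawn | ¬overnight rain) = 0.02·0.96 + 0.68·0.04 = 0.019200 + 0.027200 = 0.046400
Of this, 0.027200 comes from 0.68·0.04 (the sprinkler running=true cases).
So P(sprinkler running | wet lawn, ¬overnight rain) = 0.027200/0.046400 ≈ 0.5862.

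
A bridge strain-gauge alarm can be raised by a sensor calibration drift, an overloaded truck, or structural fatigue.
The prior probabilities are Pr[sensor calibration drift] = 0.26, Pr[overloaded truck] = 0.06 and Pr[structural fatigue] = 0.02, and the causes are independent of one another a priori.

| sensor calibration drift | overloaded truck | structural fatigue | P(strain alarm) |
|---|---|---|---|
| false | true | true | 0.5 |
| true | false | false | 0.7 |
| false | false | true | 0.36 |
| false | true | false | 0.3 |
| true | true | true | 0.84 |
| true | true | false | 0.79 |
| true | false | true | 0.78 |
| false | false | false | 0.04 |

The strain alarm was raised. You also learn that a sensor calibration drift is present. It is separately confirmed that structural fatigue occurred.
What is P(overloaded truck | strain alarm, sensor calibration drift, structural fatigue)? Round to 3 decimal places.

By total probability over both values of overloaded truck:
  P(strain alarm | sensor calibration drift, structural fatigue) = 0.78·0.94 + 0.84·0.06
        = 0.733200 + 0.050400 = 0.783600
Keeping only the overloaded truck-present terms gives 0.050400, so
  P(overloaded truck | strain alarm, sensor calibration drift, structural fatigue) = 0.050400 / 0.783600 ≈ 0.064

P(overloaded truck | strain alarm, sensor calibration drift, structural fatigue) ≈ 0.064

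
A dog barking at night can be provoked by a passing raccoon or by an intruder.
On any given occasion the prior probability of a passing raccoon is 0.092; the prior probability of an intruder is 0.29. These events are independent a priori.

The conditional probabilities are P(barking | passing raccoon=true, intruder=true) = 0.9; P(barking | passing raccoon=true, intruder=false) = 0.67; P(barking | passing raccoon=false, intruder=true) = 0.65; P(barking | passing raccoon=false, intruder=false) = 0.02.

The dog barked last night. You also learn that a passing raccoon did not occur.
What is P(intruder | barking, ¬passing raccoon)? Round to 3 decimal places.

P(barking | ¬passing raccoon) = 0.02*0.71 + 0.65*0.29 = 0.014200 + 0.188500 = 0.202700
Restricting to configurations with intruder present: 0.65*0.29 = 0.188500.
P(intruder | barking, ¬passing raccoon) = 0.188500 / 0.202700 ≈ 0.930

P(intruder | barking, ¬passing raccoon) ≈ 0.930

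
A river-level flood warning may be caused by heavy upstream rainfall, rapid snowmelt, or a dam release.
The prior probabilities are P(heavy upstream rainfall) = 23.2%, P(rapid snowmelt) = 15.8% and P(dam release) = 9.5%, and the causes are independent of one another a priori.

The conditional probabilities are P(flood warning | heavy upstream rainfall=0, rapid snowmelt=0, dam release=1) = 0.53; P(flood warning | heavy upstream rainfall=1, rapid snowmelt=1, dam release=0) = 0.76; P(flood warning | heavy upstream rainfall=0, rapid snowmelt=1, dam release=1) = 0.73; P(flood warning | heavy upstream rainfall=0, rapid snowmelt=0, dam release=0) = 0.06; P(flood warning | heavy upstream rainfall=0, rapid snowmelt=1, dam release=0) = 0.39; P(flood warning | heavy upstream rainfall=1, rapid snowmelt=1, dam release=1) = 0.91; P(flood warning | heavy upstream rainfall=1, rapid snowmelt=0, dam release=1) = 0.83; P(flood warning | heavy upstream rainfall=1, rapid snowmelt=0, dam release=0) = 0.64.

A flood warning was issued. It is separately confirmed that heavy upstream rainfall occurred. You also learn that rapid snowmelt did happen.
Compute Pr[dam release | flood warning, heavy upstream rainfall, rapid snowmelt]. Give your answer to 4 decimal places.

By total probability over both values of dam release:
  P(flood warning | heavy upstream rainfall, rapid snowmelt) = 0.76*0.905 + 0.91*0.095
        = 0.687800 + 0.086450 = 0.774250
Keeping only the dam release-present terms gives 0.086450, so
  P(dam release | flood warning, heavy upstream rainfall, rapid snowmelt) = 0.086450 / 0.774250 ≈ 0.1117

Pr[dam release | flood warning, heavy upstream rainfall, rapid snowmelt] ≈ 0.1117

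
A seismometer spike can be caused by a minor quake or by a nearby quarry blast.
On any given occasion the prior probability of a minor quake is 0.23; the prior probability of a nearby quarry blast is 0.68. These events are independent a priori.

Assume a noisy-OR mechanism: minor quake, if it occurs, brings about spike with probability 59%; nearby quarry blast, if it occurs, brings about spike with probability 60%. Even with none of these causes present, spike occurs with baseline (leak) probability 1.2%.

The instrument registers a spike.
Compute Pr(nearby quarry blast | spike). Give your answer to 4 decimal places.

Pr(nearby quarry blast | spike) ≈ 0.9055

Under noisy-OR, P(spike | causes) = 1 − (1−0.012)·∏(1−qᵢ) over the active causes.
P(spike) = 0.012·0.77·0.32 + 0.6048·0.77·0.68 + 0.59492·0.23·0.32 + 0.837968·0.23·0.68 = 0.002957 + 0.316673 + 0.043786 + 0.131058 = 0.494474
Of this, 0.447731 comes from 0.316673 + 0.131058 (the nearby quarry blast=true cases).
P(nearby quarry blast | spike) = 0.447731 / 0.494474 ≈ 0.9055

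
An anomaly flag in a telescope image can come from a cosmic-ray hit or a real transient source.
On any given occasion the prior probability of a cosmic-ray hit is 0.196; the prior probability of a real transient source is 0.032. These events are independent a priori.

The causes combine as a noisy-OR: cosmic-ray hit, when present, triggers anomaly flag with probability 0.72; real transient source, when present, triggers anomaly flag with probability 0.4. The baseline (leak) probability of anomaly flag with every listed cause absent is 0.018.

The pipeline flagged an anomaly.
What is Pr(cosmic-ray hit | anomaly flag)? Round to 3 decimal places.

Under noisy-OR, P(anomaly flag | causes) = 1 − (1−0.018)·∏(1−qᵢ) over the active causes.
Sum P(anomaly flag|·) weighted by the priors over the 4 (cosmic-ray hit, real transient source) configurations:
  P(anomaly flag) = 0.018*0.804*0.968 + 0.4108*0.804*0.032 + 0.72504*0.196*0.968 + 0.835024*0.196*0.032
        = 0.014009 + 0.010569 + 0.137560 + 0.005237 = 0.167375
Configurations with cosmic-ray hit contribute 0.142797, so
  P(cosmic-ray hit | anomaly flag) = 0.142797 / 0.167375 ≈ 0.853

Pr(cosmic-ray hit | anomaly flag) ≈ 0.853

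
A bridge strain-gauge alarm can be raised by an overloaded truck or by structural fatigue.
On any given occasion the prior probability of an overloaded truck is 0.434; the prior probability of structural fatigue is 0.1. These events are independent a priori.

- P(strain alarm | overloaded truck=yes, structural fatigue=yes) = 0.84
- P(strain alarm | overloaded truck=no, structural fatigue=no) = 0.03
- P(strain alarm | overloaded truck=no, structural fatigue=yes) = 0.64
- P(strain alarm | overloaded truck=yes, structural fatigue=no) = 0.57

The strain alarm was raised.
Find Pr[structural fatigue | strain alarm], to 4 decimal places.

Pr[structural fatigue | strain alarm] ≈ 0.2340

P(strain alarm) = 0.03×0.566×0.9 + 0.64×0.566×0.1 + 0.57×0.434×0.9 + 0.84×0.434×0.1 = 0.015282 + 0.036224 + 0.222642 + 0.036456 = 0.310604
Restricting to configurations with structural fatigue present: 0.036224 + 0.036456 = 0.072680.
So P(structural fatigue | strain alarm) = 0.072680/0.310604 ≈ 0.2340.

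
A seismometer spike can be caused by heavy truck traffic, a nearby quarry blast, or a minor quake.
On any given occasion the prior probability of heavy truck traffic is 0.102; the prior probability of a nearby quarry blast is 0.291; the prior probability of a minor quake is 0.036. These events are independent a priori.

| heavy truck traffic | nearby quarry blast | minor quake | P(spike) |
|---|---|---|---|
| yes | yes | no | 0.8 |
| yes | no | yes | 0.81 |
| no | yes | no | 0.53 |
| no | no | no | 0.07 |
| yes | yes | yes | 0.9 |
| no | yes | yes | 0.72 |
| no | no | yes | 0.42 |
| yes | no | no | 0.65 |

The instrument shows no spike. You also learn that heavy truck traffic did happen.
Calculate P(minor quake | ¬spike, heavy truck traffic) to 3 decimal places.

Weight on minor quake=true, given the evidence: 0.004850 + 0.001048 = 0.005898
Denominator P(¬spike | heavy truck traffic): 0.35×0.709×0.964 + 0.19×0.709×0.036 + 0.2×0.291×0.964 + 0.1×0.291×0.036 = 0.301220
Posterior = 0.005898 / 0.301220 ≈ 0.020

P(minor quake | ¬spike, heavy truck traffic) ≈ 0.020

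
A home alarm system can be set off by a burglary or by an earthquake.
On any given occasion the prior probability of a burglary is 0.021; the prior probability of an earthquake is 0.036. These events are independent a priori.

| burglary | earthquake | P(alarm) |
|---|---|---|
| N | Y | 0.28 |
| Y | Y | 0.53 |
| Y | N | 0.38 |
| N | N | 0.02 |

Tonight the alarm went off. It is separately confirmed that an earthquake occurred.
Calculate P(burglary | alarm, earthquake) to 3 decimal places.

Sum P(alarm|·) weighted by the priors over both values of burglary:
  P(alarm | earthquake) = 0.28×0.979 + 0.53×0.021
        = 0.274120 + 0.011130 = 0.285250
Configurations with burglary contribute 0.011130, so
  P(burglary | alarm, earthquake) = 0.011130 / 0.285250 ≈ 0.039

P(burglary | alarm, earthquake) ≈ 0.039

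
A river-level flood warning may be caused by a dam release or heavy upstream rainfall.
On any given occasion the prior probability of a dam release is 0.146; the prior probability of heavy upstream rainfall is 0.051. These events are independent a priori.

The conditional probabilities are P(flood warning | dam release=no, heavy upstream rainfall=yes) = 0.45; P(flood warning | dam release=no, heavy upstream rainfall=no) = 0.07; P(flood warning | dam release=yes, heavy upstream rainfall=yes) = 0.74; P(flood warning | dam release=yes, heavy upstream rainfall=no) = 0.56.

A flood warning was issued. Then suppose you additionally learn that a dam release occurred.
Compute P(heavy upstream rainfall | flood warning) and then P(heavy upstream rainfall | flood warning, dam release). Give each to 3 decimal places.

P(heavy upstream rainfall | flood warning) ≈ 0.157; P(heavy upstream rainfall | flood warning, dam release) ≈ 0.066

P(flood warning) = 0.07*0.854*0.949 + 0.45*0.854*0.051 + 0.56*0.146*0.949 + 0.74*0.146*0.051 = 0.056731 + 0.019599 + 0.077590 + 0.005510 = 0.159430
Restricting to configurations with heavy upstream rainfall present: 0.019599 + 0.005510 = 0.025109.
So P(heavy upstream rainfall | flood warning) = 0.025109/0.159430 ≈ 0.157.

Now also conditioning on dam release=true:
By total probability over both values of heavy upstream rainfall:
  P(flood warning | dam release) = 0.56·0.949 + 0.74·0.051
        = 0.531440 + 0.037740 = 0.569180
Keeping only the heavy upstream rainfall-present terms gives 0.037740, so
  P(heavy upstream rainfall | flood warning, dam release) = 0.037740 / 0.569180 ≈ 0.066
— dam release explains away the evidence for heavy upstream rainfall.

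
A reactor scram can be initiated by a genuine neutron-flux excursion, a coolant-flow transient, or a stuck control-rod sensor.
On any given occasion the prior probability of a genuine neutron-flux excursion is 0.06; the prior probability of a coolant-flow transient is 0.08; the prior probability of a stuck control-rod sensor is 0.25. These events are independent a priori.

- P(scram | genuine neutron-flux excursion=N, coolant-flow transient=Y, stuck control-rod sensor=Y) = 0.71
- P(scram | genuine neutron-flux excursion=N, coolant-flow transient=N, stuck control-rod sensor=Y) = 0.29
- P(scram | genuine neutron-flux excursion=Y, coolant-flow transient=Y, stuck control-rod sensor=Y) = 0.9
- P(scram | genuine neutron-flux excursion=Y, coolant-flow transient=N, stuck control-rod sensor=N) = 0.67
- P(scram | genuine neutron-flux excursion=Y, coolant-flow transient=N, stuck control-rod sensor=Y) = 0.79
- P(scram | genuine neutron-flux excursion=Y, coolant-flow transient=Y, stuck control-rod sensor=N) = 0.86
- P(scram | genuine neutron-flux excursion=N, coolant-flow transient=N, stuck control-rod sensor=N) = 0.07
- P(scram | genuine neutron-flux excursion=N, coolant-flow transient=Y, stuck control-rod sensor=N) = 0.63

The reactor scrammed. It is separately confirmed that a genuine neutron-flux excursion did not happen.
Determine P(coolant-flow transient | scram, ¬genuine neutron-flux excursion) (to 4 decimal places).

P(coolant-flow transient | scram, ¬genuine neutron-flux excursion) ≈ 0.3114

Weight on coolant-flow transient=true, given the evidence: 0.037800 + 0.014200 = 0.052000
Normalizer over all consistent configurations: 0.07·0.92·0.75 + 0.29·0.92·0.25 + 0.63·0.08·0.75 + 0.71·0.08·0.25 = 0.167000
P(coolant-flow transient | scram, ¬genuine neutron-flux excursion) = 0.052000/0.167000 ≈ 0.3114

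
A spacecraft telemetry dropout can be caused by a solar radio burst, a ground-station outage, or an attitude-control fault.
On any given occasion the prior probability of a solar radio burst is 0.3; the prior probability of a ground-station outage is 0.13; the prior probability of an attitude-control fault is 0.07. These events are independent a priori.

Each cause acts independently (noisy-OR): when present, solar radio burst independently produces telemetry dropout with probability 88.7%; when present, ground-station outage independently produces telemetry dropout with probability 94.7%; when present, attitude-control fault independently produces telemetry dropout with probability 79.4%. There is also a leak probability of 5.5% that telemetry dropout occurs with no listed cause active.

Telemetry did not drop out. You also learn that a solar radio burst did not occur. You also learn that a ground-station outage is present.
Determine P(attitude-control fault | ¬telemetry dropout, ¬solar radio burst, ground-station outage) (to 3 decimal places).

Under noisy-OR, P(telemetry dropout | causes) = 1 − (1−0.055)·∏(1−qᵢ) over the active causes.
Numerator (weight on configurations with attitude-control fault): 0.010318×0.07 = 0.000722
The normalizing constant is 0.050085×0.93 + 0.010318×0.07 = 0.047301
P(attitude-control fault | ¬telemetry dropout, ¬solar radio burst, ground-station outage) = 0.000722/0.047301 ≈ 0.015

P(attitude-control fault | ¬telemetry dropout, ¬solar radio burst, ground-station outage) ≈ 0.015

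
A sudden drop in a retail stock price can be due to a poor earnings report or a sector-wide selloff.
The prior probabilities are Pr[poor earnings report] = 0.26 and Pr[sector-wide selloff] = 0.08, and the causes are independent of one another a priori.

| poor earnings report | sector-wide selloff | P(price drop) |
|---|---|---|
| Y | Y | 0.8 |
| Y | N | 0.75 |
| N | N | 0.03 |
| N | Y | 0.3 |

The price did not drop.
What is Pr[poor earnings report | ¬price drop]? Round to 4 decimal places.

For the numerator, keep only poor earnings report=true terms: 0.059800 + 0.004160 = 0.063960
Denominator P(¬price drop): 0.97×0.74×0.92 + 0.7×0.74×0.08 + 0.25×0.26×0.92 + 0.2×0.26×0.08 = 0.765776
Posterior = 0.063960 / 0.765776 ≈ 0.0835

Pr[poor earnings report | ¬price drop] ≈ 0.0835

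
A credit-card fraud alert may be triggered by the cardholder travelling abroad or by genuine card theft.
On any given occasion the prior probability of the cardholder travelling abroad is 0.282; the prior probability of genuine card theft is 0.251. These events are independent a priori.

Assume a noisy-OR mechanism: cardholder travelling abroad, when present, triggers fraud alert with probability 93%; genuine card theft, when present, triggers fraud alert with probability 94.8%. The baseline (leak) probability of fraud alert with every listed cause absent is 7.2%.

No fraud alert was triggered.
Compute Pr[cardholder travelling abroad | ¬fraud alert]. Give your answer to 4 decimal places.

Under noisy-OR, P(fraud alert | causes) = 1 − (1−0.072)·∏(1−qᵢ) over the active causes.
P(¬fraud alert) = 0.928*0.718*0.749 + 0.048256*0.718*0.251 + 0.06496*0.282*0.749 + 0.003378*0.282*0.251 = 0.499062 + 0.008697 + 0.013721 + 0.000239 = 0.521719
The cardholder travelling abroad-present share is 0.013721 + 0.000239 = 0.013960.
So P(cardholder travelling abroad | ¬fraud alert) = 0.013960/0.521719 ≈ 0.0268.

Pr[cardholder travelling abroad | ¬fraud alert] ≈ 0.0268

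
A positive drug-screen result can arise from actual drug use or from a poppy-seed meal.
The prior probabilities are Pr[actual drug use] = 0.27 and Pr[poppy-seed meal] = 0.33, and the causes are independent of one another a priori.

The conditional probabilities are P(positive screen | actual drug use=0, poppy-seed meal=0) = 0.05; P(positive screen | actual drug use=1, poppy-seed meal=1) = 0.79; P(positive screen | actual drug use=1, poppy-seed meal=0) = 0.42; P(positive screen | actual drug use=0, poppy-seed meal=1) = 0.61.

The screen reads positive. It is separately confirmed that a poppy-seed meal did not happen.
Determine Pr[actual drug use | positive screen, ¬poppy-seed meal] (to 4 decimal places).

Pr[actual drug use | positive screen, ¬poppy-seed meal] ≈ 0.7565

P(positive screen | ¬poppy-seed meal) = 0.05·0.73 + 0.42·0.27 = 0.036500 + 0.113400 = 0.149900
Restricting to configurations with actual drug use present: 0.42·0.27 = 0.113400.
Hence the posterior is 0.113400/0.149900 ≈ 0.7565.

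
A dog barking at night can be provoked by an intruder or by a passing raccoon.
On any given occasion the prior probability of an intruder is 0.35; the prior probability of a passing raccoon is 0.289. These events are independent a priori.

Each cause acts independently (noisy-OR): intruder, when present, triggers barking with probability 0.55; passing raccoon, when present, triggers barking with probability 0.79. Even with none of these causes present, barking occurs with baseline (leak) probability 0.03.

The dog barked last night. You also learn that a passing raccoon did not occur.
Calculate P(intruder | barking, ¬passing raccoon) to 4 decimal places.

P(intruder | barking, ¬passing raccoon) ≈ 0.9100

Under noisy-OR, P(barking | causes) = 1 − (1−0.03)·∏(1−qᵢ) over the active causes.
P(barking | ¬passing raccoon) = 0.03·0.65 + 0.5635·0.35 = 0.019500 + 0.197225 = 0.216725
Of this, 0.197225 comes from 0.5635·0.35 (the intruder=true cases).
Hence the posterior is 0.197225/0.216725 ≈ 0.9100.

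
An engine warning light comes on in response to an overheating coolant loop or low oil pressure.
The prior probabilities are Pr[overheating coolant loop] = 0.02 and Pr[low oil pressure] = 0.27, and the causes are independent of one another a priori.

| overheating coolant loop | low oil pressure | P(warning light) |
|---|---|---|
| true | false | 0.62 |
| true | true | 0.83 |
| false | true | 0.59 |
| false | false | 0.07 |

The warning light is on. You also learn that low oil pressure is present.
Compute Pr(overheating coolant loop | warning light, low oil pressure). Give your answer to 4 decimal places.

For the numerator, keep only overheating coolant loop=true terms: 0.83·0.02 = 0.016600
Denominator P(warning light | low oil pressure): 0.59·0.98 + 0.83·0.02 = 0.594800
P(overheating coolant loop | warning light, low oil pressure) = 0.016600/0.594800 ≈ 0.0279

Pr(overheating coolant loop | warning light, low oil pressure) ≈ 0.0279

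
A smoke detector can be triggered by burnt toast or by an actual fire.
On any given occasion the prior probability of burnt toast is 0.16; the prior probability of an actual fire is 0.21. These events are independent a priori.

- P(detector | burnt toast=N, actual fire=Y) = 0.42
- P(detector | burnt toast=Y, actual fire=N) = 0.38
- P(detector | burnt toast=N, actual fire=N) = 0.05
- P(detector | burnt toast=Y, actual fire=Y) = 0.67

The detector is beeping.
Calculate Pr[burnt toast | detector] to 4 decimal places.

Pr[burnt toast | detector] ≈ 0.3967

For the numerator, keep only burnt toast=true terms: 0.048032 + 0.022512 = 0.070544
The normalizing constant is 0.05*0.84*0.79 + 0.42*0.84*0.21 + 0.38*0.16*0.79 + 0.67*0.16*0.21 = 0.177812
Posterior = 0.070544 / 0.177812 ≈ 0.3967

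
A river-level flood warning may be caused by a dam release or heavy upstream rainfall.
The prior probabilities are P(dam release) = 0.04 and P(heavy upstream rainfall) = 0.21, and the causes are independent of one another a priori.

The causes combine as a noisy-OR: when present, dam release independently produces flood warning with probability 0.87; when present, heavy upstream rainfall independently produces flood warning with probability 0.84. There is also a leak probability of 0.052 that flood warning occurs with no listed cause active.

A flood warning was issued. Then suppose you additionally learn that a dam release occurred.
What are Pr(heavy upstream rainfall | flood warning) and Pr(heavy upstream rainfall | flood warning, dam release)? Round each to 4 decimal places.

Pr(heavy upstream rainfall | flood warning) ≈ 0.7275; Pr(heavy upstream rainfall | flood warning, dam release) ≈ 0.2291

Under noisy-OR, P(flood warning | causes) = 1 − (1−0.052)·∏(1−qᵢ) over the active causes.
Numerator (weight on configurations with heavy upstream rainfall): 0.171021 + 0.008234 = 0.179255
Denominator P(flood warning): 0.052·0.96·0.79 + 0.84832·0.96·0.21 + 0.87676·0.04·0.79 + 0.980282·0.04·0.21 = 0.246398
P(heavy upstream rainfall | flood warning) = 0.179255/0.246398 ≈ 0.7275

Now condition on the additional information:
Weight on heavy upstream rainfall=true, given the evidence: 0.980282×0.21 = 0.205859
Normalizer over all consistent configurations: 0.87676×0.79 + 0.980282×0.21 = 0.898499
P(heavy upstream rainfall | flood warning, dam release) = 0.205859/0.898499 ≈ 0.2291
Conditioning on dam release lowers the posterior on heavy upstream rainfall: the classic explaining-away effect in a common-effect structure.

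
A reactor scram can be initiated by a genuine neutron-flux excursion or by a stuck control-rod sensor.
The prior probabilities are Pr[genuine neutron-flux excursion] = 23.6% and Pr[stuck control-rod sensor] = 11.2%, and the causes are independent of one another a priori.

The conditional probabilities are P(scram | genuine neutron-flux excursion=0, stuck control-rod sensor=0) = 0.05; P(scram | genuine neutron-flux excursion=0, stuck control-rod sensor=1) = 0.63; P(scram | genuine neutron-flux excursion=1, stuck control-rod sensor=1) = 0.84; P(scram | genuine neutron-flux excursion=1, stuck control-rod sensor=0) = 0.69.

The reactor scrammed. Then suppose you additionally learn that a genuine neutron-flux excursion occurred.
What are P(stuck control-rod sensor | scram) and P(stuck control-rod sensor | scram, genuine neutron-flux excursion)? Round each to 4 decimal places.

P(stuck control-rod sensor | scram) ≈ 0.2989; P(stuck control-rod sensor | scram, genuine neutron-flux excursion) ≈ 0.1331

P(scram) = 0.05·0.764·0.888 + 0.63·0.764·0.112 + 0.69·0.236·0.888 + 0.84·0.236·0.112 = 0.033922 + 0.053908 + 0.144602 + 0.022203 = 0.254635
Of this, 0.076111 comes from 0.053908 + 0.022203 (the stuck control-rod sensor=true cases).
So P(stuck control-rod sensor | scram) = 0.076111/0.254635 ≈ 0.2989.

Now condition on the additional information:
Sum P(scram|·) weighted by the priors over both values of stuck control-rod sensor:
  P(scram | genuine neutron-flux excursion) = 0.69×0.888 + 0.84×0.112
        = 0.612720 + 0.094080 = 0.706800
Keeping only the stuck control-rod sensor-present terms gives 0.094080, so
  P(stuck control-rod sensor | scram, genuine neutron-flux excursion) = 0.094080 / 0.706800 ≈ 0.1331
The drop from 0.2989 to 0.1331 is the explaining-away (discounting) effect.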